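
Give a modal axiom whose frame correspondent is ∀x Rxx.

□q → q

A defining formula is □q → q (the T axiom).
Suppose □q→q is valid. At any x set V(q)={w : Rxw}. Then □q holds at x, so q holds at x, i.e. Rxx.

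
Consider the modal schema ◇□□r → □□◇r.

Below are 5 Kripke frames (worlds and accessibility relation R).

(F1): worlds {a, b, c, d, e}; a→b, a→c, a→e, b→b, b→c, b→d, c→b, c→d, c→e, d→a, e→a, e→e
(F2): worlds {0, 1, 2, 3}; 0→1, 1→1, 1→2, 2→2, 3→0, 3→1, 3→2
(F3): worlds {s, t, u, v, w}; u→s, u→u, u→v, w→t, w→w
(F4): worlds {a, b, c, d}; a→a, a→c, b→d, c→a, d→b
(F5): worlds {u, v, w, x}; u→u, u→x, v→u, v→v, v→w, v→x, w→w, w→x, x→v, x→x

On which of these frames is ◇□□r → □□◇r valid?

(F2), (F4), (F5)

The schema corresponds to a generalized confluence (Geach) condition: ∀x ∀y ∀z ((xRy ∧ xR²z) → ∃w (yR²w ∧ zRw)).
(F1): fails — bRd, bR²d but no w with dR²w and dRw.
(F2): satisfies the condition.
(F3): fails — uRs, uR²s but no w* with sR²w* and sRw*.
(F4): satisfies the condition.
(F5): satisfies the condition.
Valid on: (F2), (F4), (F5).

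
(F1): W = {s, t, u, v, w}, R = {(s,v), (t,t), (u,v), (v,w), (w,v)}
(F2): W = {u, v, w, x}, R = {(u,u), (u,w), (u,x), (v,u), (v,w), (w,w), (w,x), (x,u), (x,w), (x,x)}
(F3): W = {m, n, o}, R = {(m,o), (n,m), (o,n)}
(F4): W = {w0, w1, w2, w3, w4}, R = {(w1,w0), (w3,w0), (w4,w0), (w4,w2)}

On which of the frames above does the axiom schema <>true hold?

(F1), (F2), (F3)

The schema corresponds to seriality: forall x exists y Rxy.
(F1): condition met.
(F2): condition met.
(F3): condition met.
(F4): fails — world w0 has no successor.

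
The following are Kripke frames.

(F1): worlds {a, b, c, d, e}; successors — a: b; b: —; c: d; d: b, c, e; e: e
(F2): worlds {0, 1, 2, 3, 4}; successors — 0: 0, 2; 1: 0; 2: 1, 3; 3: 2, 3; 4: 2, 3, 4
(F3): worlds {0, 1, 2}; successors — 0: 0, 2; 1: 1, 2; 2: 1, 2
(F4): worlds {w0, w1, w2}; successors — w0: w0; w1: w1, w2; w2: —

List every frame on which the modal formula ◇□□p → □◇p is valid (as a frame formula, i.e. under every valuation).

(F3)

The schema corresponds to a generalized confluence (Geach) condition: ∀x ∀y ∀z ((xRy ∧ xRz) → ∃w (yR²w ∧ zRw)).
(F1): fails — aRb, aRb but no w with bR²w and bRw.
(F2): fails — 2R3, 2R1 but no w with 3R²w and 1Rw.
(F3): condition met.
(F4): fails — w1Rw1, w1Rw2 but no w with w1R²w and w2Rw.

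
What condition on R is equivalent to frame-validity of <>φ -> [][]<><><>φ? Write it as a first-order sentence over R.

This is a Sahlqvist (Geach-type) schema ◇^1□^0φ → □^2◇^3φ.
Minimal-valuation argument: fix x; take any y with xR^1y and any z with xR^2z. Set V(φ) to the set of worlds R-reachable from y in exactly 0 steps. Then □^0φ holds at y, so the antecedent holds at x; validity forces ◇^3φ at z, giving a w with zR^3w and yR^0w.
First-order correspondent: forall x forall y forall z ((xRy & x R^2 z) -> exists w (y = w & z R^3 w)).

forall x forall y forall z ((xRy & x R^2 z) -> exists w (y = w & z R^3 w))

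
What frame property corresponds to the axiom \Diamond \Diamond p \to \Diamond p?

transitivity: \forall x \forall y \forall z (Rxy \wedge Ryz \to Rxz)

This schema is equivalent to the 4 axiom □p → □□p.
Its frame correspondent is transitivity — \forall x \forall y \forall z (Rxy \wedge Ryz \to Rxz).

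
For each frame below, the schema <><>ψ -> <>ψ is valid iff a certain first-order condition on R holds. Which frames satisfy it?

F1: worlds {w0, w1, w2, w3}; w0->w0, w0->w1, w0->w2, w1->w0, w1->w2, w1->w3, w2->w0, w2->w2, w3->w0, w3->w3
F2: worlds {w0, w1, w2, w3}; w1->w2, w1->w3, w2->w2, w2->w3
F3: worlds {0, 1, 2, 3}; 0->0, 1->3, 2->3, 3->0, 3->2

The schema corresponds to transitivity: forall x forall y forall z (Rxy & Ryz -> Rxz).
F1: fails — Rw1w0 and Rw0w1 but not Rw1w1.
F2: ✓.
F3: fails — R32 and R23 but not R33.

F2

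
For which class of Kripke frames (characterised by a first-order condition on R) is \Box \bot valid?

□⊥ is valid iff no world has any successor (otherwise □⊥ fails at any world with one).

Emptiness of R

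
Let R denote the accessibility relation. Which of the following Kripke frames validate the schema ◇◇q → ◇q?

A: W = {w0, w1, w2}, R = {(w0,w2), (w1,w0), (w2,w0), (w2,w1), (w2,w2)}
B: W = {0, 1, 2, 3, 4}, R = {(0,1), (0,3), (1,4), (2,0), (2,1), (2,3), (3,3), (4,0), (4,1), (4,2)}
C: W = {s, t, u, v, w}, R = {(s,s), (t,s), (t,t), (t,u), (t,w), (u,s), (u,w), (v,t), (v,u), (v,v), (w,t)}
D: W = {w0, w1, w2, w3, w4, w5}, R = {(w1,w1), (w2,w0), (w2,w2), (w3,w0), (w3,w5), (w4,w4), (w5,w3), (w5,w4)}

none

The schema corresponds to a generalized confluence (Geach) condition: ∀x ∀y (xR²y → ∃w (y = w ∧ xRw)).
A: fails — w0R²w0 but no w with w0=w and w0Rw.
B: fails — 0R²4 but no w with 4=w and 0Rw.
C: fails — uR²t but no w* with t=w* and uRw*.
D: fails — w3R²w3 but no w with w3=w and w3Rw.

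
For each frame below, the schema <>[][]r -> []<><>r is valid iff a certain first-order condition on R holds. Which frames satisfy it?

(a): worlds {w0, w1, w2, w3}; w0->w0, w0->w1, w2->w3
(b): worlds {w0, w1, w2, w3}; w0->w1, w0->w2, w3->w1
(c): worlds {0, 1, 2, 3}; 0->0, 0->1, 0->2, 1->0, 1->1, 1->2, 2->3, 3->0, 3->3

This is the axiom for a generalized confluence (Geach) condition; its first-order frame correspondent is forall x forall y forall z ((xRy & xRz) -> exists w (y R^2 w & z R^2 w)).
(a): fails — w0Rw0, w0Rw1 but no w with w0R²w and w1R²w.
(b): fails — w0Rw1, w0Rw1 but no w with w1R²w and w1R²w.
(c): ✓.
Valid on: (c).

(c)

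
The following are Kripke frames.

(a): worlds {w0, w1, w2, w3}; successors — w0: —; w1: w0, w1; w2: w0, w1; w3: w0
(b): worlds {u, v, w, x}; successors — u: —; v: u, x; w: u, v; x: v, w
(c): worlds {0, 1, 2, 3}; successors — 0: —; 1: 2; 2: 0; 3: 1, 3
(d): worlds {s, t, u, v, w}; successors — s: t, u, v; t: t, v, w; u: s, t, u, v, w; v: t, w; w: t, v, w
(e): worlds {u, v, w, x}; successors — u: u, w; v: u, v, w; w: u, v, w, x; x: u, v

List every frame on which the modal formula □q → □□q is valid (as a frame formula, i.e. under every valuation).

(a)

The schema corresponds to transitivity: ∀x ∀y ∀z (Rxy ∧ Ryz → Rxz).
(a): satisfies the condition.
(b): fails — Rxw and Rwu but not Rxu.
(c): fails — R12 and R20 but not R10.
(d): fails — Rvt and Rtv but not Rvv.
(e): fails — Ruw and Rwx but not Rux.
Valid on: (a).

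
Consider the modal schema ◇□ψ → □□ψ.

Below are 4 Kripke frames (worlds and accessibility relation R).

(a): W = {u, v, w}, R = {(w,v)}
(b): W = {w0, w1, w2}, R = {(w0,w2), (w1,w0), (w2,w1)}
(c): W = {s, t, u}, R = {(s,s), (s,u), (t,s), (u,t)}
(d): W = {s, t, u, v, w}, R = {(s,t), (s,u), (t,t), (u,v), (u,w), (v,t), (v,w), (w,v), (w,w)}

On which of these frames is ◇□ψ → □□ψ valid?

This is the axiom for a generalized confluence (Geach) condition; its first-order frame correspondent is ∀x ∀y ∀z ((xRy ∧ xR²z) → ∃w (yRw ∧ z = w)).
(a): ✓.
(b): ✓.
(c): fails — sRs, sR²t but no w with sRw and t=w.
(d): fails — sRt, sR²v but no w* with tRw* and v=w*.

(a), (b)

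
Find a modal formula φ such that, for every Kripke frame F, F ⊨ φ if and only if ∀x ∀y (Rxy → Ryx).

p → □◇p

The condition is symmetry. The B schema p → □◇p defines it.
Suppose p→□◇p is valid. Take Rxy and set V(p)={x}. Then p at x, so □◇p at x, so ◇p at y, so some z with Ryz has p; z=x, i.e. Ryx.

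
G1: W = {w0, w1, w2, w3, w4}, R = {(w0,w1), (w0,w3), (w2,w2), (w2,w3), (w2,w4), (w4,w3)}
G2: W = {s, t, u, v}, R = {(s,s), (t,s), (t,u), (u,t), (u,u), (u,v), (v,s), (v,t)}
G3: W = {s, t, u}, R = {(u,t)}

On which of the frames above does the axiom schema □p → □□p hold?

G1, G3

The schema corresponds to transitivity: ∀x ∀y ∀z (Rxy ∧ Ryz → Rxz).
G1: satisfies the condition.
G2: fails — Ruv and Rvs but not Rus.
G3: satisfies the condition.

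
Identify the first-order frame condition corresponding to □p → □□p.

This is the 4 axiom.
It corresponds to transitivity: ∀x ∀y ∀z (Rxy ∧ Ryz → Rxz).

transitivity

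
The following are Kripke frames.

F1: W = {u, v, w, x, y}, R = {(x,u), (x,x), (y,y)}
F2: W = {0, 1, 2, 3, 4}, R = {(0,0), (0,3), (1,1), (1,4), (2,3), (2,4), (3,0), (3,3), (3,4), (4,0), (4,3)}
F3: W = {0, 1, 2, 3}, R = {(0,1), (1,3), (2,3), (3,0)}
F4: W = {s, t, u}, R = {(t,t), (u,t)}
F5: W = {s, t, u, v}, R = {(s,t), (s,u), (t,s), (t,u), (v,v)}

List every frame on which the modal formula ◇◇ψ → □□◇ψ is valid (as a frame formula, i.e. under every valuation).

F4

This is the axiom for a generalized confluence (Geach) condition; its first-order frame correspondent is ∀x ∀y ∀z ((xR²y ∧ xR²z) → ∃w (y = w ∧ zRw)).
F1: fails — xR²u, xR²u but no t with u=t and uRt.
F2: fails — 0R²4, 0R²0 but no w with 4=w and 0Rw.
F3: fails — 0R²3, 0R²3 but no w with 3=w and 3Rw.
F4: ✓.
F5: fails — sR²s, sR²s but no w with s=w and sRw.
Valid on: F4.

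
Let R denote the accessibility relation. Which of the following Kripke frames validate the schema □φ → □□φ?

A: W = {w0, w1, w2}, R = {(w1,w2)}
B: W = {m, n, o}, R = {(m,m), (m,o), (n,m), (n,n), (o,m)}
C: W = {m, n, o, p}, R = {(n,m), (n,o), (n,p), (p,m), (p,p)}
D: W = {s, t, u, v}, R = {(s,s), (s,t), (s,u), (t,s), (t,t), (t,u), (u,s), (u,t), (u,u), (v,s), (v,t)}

The schema corresponds to transitivity: ∀x ∀y ∀z (Rxy ∧ Ryz → Rxz).
A: holds.
B: fails — Rom and Rmo but not Roo.
C: holds.
D: fails — Rvt and Rtu but not Rvu.

A, C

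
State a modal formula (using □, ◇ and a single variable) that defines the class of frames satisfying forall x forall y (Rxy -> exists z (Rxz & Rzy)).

□□r → □r

The condition is density. The C4 schema □□r → □r defines it.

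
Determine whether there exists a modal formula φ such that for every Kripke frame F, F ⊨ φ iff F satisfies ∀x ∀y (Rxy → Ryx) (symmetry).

Definable; p → □◇p defines it

The condition is symmetry. A defining modal formula is p → □◇p.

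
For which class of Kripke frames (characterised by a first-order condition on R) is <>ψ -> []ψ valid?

This schema is the CD axiom.
It corresponds to partial functionality: forall x forall y forall z (Rxy & Rxz -> y = z).

Partial functionality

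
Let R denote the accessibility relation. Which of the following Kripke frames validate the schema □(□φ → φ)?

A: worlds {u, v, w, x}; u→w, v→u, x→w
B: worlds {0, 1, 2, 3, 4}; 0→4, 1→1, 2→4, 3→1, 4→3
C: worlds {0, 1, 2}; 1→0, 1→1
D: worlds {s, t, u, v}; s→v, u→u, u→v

none

Frame correspondent (Sahlqvist): ∀x ∀y (Rxy → Ryy) — i.e. shift-reflexivity.
A: fails — Rxw but not Rww.
B: fails — R43 but not R33.
C: fails — R10 but not R00.
D: fails — Ruv but not Rvv.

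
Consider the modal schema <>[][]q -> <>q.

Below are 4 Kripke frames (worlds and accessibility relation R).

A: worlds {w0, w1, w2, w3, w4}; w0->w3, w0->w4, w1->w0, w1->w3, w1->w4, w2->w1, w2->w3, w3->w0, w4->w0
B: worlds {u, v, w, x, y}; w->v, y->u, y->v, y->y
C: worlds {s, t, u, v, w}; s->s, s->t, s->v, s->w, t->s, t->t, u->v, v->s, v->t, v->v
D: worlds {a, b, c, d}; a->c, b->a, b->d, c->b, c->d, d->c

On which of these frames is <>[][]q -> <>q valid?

Frame correspondent (Sahlqvist): forall x forall y (xRy -> exists w (y R^2 w & xRw)) — i.e. a generalized confluence (Geach) condition.
A: condition met.
B: fails — wRv but no t with vR²t and wRt.
C: fails — sRw but no w* with wR²w* and sRw*.
D: fails — cRb but no w with bR²w and cRw.

A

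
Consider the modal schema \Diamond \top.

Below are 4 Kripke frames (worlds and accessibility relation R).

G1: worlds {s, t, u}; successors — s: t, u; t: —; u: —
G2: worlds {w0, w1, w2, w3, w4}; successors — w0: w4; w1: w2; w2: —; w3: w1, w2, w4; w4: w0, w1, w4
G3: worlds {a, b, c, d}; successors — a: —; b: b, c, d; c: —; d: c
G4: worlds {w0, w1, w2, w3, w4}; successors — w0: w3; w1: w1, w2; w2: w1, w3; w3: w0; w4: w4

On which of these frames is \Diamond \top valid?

Frame correspondent (Sahlqvist): \forall x \exists y Rxy — i.e. seriality.
G1: fails — world t has no successor.
G2: fails — world w2 has no successor.
G3: fails — world a has no successor.
G4: satisfies the condition.

G4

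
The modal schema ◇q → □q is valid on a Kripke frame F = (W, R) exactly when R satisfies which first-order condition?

partial functionality: ∀x ∀y ∀z (Rxy ∧ Rxz → y = z)

Suppose ◇q→□q is valid. Take Rxy, Rxz and set V(q)={y}. Then ◇q at x, so □q at x, so q at z, i.e. z=y.
Conversely, on a frame with partial functionality the schema holds at every world under every valuation.
Frame condition: ∀x ∀y ∀z (Rxy ∧ Rxz → y = z).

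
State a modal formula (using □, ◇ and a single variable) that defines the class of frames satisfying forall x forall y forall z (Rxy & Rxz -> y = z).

◇q → □q

This is partial functionality; the standard corresponding axiom is CD: ◇q → □q.
Suppose ◇q→□q is valid. Take Rxy, Rxz and set V(q)={y}. Then ◇q at x, so □q at x, so q at z, i.e. z=y.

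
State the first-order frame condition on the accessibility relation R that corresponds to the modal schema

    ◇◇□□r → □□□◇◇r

This is a Sahlqvist (Geach-type) schema ◇^2□^2r → □^3◇^2r.
Minimal-valuation argument: fix x; take any y with xR^2y and any z with xR^3z. Set V(r) to the set of worlds R-reachable from y in exactly 2 steps. Then □^2r holds at y, so the antecedent holds at x; validity forces ◇^2r at z, giving a w with zR^2w and yR^2w.
First-order correspondent: ∀x ∀y ∀z ((xR²y ∧ xR³z) → ∃w (yR²w ∧ zR²w)).

∀x ∀y ∀z ((xR²y ∧ xR³z) → ∃w (yR²w ∧ zR²w))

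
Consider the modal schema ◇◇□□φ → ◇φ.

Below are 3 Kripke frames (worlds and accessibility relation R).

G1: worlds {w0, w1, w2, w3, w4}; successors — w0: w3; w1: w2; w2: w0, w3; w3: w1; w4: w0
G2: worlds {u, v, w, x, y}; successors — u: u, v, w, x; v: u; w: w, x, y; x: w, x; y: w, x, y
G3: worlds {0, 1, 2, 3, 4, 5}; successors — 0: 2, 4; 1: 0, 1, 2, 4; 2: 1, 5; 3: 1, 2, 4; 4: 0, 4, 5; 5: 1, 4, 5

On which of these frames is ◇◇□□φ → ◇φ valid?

G3

This is the axiom for a generalized confluence (Geach) condition; its first-order frame correspondent is ∀x ∀y (xR²y → ∃w (yR²w ∧ xRw)).
G1: fails — w1R²w0 but no w with w0R²w and w1Rw.
G2: fails — vR²w but no t with wR²t and vRt.
G3: holds.
Valid on: G3.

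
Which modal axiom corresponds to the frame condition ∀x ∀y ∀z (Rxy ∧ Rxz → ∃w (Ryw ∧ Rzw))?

A defining formula is ◇□r → □◇r (the .2 axiom).
Suppose ◇□r→□◇r is valid. Take Rxy, Rxz and set V(r)={w : Ryw}. Then □r at y so ◇□r at x, so □◇r at x, so ◇r at z, giving w with Rzw and Ryw.

◇□r → □◇r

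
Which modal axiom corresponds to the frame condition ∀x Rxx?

□r → r

The condition is reflexivity. The T schema □r → r defines it.
Suppose □r→r is valid. At any x set V(r)={w : Rxw}. Then □r holds at x, so r holds at x, i.e. Rxx.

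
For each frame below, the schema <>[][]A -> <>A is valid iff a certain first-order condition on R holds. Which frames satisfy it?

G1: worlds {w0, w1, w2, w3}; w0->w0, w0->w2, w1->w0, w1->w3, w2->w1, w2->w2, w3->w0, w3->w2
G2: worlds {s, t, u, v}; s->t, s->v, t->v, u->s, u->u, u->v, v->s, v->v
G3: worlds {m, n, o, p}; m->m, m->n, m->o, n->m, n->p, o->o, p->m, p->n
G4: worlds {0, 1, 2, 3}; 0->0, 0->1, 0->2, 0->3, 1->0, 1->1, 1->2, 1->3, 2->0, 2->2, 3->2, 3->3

G1, G2, G3, G4

The schema corresponds to a generalized confluence (Geach) condition: forall x forall y (xRy -> exists w (y R^2 w & xRw)).
G1: satisfies the condition.
G2: satisfies the condition.
G3: satisfies the condition.
G4: satisfies the condition.
Valid on: G1, G2, G3, G4.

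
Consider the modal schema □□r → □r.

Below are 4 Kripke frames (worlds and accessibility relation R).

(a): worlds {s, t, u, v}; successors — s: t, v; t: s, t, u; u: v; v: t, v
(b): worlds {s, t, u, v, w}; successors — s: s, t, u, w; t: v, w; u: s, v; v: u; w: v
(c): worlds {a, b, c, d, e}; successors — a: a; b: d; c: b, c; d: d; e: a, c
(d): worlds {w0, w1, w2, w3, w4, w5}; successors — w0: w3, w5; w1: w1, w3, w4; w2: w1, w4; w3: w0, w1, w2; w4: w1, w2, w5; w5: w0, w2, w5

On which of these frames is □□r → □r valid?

(a), (c)

The schema corresponds to density: ∀x ∀y (Rxy → ∃z (Rxz ∧ Rzy)).
(a): ✓.
(b): fails — Ruv but no z with Ruz and Rzv.
(c): ✓.
(d): fails — Rw3w0 but no z with Rw3z and Rzw0.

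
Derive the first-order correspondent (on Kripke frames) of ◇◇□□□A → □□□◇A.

This is a Sahlqvist (Geach-type) schema ◇^2□^3A → □^3◇^1A.
Minimal-valuation argument: fix x; take any y with xR^2y and any z with xR^3z. Set V(A) to the set of worlds R-reachable from y in exactly 3 steps. Then □^3A holds at y, so the antecedent holds at x; validity forces ◇^1A at z, giving a w with zR^1w and yR^3w.
First-order correspondent: ∀x ∀y ∀z ((xR²y ∧ xR³z) → ∃w (yR³w ∧ zRw)).

∀x ∀y ∀z ((xR²y ∧ xR³z) → ∃w (yR³w ∧ zRw))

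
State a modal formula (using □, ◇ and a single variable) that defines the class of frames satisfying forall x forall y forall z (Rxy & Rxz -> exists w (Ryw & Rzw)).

◇□ψ → □◇ψ

This is convergence; the standard corresponding axiom is .2: ◇□ψ → □◇ψ.
Suppose ◇□ψ→□◇ψ is valid. Take Rxy, Rxz and set V(ψ)={w : Ryw}. Then □ψ at y so ◇□ψ at x, so □◇ψ at x, so ◇ψ at z, giving w with Rzw and Ryw.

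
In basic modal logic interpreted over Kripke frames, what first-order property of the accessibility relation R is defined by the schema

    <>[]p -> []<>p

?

This schema is the .2 axiom.
Its frame correspondent is convergence — forall x forall y forall z (Rxy & Rxz -> exists w (Ryw & Rzw)).

convergence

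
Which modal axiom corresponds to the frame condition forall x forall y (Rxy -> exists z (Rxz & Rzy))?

□□q → □q

This is density; the standard corresponding axiom is C4: □□q → □q.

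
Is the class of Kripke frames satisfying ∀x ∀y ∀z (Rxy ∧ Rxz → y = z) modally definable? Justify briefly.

Yes — defined by ◇q → □q

The condition is partial functionality. A defining modal formula is ◇q → □q.
Suppose ◇q→□q is valid. Take Rxy, Rxz and set V(q)={y}. Then ◇q at x, so □q at x, so q at z, i.e. z=y.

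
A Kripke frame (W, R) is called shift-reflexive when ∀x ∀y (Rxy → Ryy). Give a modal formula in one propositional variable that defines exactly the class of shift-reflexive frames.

This is shift-reflexivity; the standard corresponding axiom is T□: □(□q → q).
Suppose □(□q→q) is valid. Take Rxy and set V(q)={w : Ryw}. Then at y, □q holds; since □(□q→q) at x, □q→q at y, so q at y, i.e. Ryy.

□(□q → q)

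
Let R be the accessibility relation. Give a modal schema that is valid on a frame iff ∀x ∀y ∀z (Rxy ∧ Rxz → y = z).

A defining formula is ◇r → □r (the CD axiom).
Suppose ◇r→□r is valid. Take Rxy, Rxz and set V(r)={y}. Then ◇r at x, so □r at x, so r at z, i.e. z=y.

◇r → □r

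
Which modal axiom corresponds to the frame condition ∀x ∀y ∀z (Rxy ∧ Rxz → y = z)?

◇p → □p

This is partial functionality; the standard corresponding axiom is CD: ◇p → □p.
Suppose ◇p→□p is valid. Take Rxy, Rxz and set V(p)={y}. Then ◇p at x, so □p at x, so p at z, i.e. z=y.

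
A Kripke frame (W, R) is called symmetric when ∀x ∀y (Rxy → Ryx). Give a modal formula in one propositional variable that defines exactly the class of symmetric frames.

This is symmetry; the standard corresponding axiom is B: q → □◇q.
Suppose q→□◇q is valid. Take Rxy and set V(q)={x}. Then q at x, so □◇q at x, so ◇q at y, so some z with Ryz has q; z=x, i.e. Ryx.

q → □◇q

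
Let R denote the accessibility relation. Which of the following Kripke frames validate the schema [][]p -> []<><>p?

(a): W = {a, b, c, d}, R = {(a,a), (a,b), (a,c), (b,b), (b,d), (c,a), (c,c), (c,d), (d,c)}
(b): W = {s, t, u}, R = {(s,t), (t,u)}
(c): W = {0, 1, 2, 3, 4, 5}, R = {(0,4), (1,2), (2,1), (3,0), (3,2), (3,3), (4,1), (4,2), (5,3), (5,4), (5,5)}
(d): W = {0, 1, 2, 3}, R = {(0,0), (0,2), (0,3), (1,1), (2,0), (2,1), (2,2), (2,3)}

Frame correspondent (Sahlqvist): forall x forall z (xRz -> exists w (x R^2 w & z R^2 w)) — i.e. a generalized confluence (Geach) condition.
(a): holds.
(b): fails — sRt but no w with sR²w and tR²w.
(c): fails — 1R2 but no w with 1R²w and 2R²w.
(d): fails — 0R3 but no w with 0R²w and 3R²w.

(a)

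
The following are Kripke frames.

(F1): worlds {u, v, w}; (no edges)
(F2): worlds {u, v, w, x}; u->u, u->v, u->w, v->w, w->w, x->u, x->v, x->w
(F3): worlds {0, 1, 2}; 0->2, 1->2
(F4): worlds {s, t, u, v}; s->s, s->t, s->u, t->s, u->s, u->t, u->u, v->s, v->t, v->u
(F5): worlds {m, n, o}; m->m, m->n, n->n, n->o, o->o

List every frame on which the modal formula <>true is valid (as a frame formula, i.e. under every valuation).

Frame correspondent (Sahlqvist): forall x exists y Rxy — i.e. seriality.
(F1): fails — world u has no successor.
(F2): satisfies the condition.
(F3): fails — world 2 has no successor.
(F4): satisfies the condition.
(F5): satisfies the condition.
Valid on: (F2), (F4), (F5).

(F2), (F4), (F5)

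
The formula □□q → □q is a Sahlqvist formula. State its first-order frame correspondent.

Suppose □□q→□q is valid. Take Rxy and set V(q)={w : xR²w}. Then □□q at x, so □q at x, so q at y, i.e. ∃z(Rxz∧Rzy).
Conversely, any frame satisfying ∀x ∀y (Rxy → ∃z (Rxz ∧ Rzy)) validates the schema.
Frame condition: ∀x ∀y (Rxy → ∃z (Rxz ∧ Rzy)).

density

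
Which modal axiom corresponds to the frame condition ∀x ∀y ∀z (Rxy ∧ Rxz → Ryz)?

This is the Euclidean property; the standard corresponding axiom is 5: ◇ψ → □◇ψ.
Suppose ◇ψ→□◇ψ is valid. Take Rxy, Rxz and set V(ψ)={y}. Then ◇ψ at x, so □◇ψ at x, so ◇ψ at z, so some w with Rzw has ψ; w=y, i.e. Rzy. By symmetry of the argument, Ryz.

◇ψ → □◇ψ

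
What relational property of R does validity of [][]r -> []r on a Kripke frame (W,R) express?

Density

Suppose □□r→□r is valid. Take Rxy and set V(r)={w : xR²w}. Then □□r at x, so □r at x, so r at y, i.e. ∃z(Rxz∧Rzy).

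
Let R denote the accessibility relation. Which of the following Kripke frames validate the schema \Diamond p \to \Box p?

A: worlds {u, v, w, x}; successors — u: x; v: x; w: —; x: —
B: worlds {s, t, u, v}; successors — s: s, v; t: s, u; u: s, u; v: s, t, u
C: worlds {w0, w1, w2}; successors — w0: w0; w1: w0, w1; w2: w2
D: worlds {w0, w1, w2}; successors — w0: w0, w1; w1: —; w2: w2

This is the axiom for partial functionality; its first-order frame correspondent is \forall x \forall y \forall z (Rxy \wedge Rxz \to y = z).
A: condition met.
B: fails — s sees both s and v.
C: fails — w1 sees both w0 and w1.
D: fails — w0 sees both w0 and w1.
Valid on: A.

A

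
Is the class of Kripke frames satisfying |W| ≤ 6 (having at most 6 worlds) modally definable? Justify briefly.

Any modally definable frame class is closed under disjoint unions.
Any modal formula valid on each of 7 disjoint one-world frames is valid on their disjoint union (validity is preserved under disjoint unions). Each one-world frame has |W|=1≤6, but the union has |W|=7.
So no modal formula (or set of formulas) defines exactly the |W|≤6 frames.

Not modally definable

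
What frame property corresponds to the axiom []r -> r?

reflexivity: forall x Rxx

Suppose □r→r is valid. At any x set V(r)={w : Rxw}. Then □r holds at x, so r holds at x, i.e. Rxx.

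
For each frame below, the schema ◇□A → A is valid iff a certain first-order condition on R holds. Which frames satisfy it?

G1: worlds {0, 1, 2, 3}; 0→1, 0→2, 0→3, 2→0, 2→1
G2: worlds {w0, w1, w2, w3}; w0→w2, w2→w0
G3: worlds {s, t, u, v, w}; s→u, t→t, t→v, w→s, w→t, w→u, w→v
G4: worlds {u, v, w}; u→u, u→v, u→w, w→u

G2

This is the axiom for symmetry; its first-order frame correspondent is ∀x ∀y (Rxy → Ryx).
G1: fails — R01 but not R10.
G2: ✓.
G3: fails — Rwt but not Rtw.
G4: fails — Ruv but not Rvu.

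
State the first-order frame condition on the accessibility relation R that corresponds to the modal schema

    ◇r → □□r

∀x ∀y ∀z ((xRy ∧ xR²z) → ∃w (y = w ∧ z = w))

This is a Sahlqvist (Geach-type) schema ◇^1□^0r → □^2◇^0r.
Minimal-valuation argument: fix x; take any y with xR^1y and any z with xR^2z. Set V(r) to the set of worlds R-reachable from y in exactly 0 steps. Then □^0r holds at y, so the antecedent holds at x; validity forces ◇^0r at z, giving a w with zR^0w and yR^0w.
First-order correspondent: ∀x ∀y ∀z ((xRy ∧ xR²z) → ∃w (y = w ∧ z = w)).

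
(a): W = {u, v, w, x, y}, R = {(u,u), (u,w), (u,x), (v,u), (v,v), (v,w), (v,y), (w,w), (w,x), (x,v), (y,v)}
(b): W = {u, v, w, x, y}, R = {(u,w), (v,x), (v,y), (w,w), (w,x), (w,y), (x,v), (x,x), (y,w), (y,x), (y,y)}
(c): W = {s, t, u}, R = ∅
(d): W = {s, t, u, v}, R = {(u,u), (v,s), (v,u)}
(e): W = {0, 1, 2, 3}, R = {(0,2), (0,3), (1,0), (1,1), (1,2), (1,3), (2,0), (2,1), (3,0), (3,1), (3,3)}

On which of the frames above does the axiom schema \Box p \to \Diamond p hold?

(a), (b), (e)

This is the axiom for seriality; its first-order frame correspondent is \forall x \exists y Rxy.
(a): holds.
(b): holds.
(c): fails — world s has no successor.
(d): fails — world s has no successor.
(e): holds.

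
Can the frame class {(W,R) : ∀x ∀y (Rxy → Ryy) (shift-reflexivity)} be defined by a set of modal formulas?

Yes: it is shift-reflexivity, defined by the T□ schema □(□q → q).
Suppose □(□q→q) is valid. Take Rxy and set V(q)={w : Ryw}. Then at y, □q holds; since □(□q→q) at x, □q→q at y, so q at y, i.e. Ryy.

Yes — defined by □(□q → q)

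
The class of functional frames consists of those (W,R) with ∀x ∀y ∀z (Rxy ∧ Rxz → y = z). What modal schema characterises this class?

◇q → □q

A defining formula is ◇q → □q (the CD axiom).
Suppose ◇q→□q is valid. Take Rxy, Rxz and set V(q)={y}. Then ◇q at x, so □q at x, so q at z, i.e. z=y.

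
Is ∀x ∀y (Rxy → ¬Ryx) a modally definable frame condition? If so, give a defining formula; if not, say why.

No

Any modally definable frame class is closed under surjective bounded morphisms.
The 3-cycle (worlds 0,1,2 with 0→1→2→0) is asymmetric. Mapping every world to a single reflexive point • is a surjective bounded morphism, and the reflexive point is not asymmetric (R•• but asymmetry requires ¬R••).
Hence asymmetry is not modally definable.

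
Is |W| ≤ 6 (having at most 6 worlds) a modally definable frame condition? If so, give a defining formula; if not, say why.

Any modally definable frame class is closed under disjoint unions.
Any modal formula valid on each of 7 disjoint one-world frames is valid on their disjoint union (validity is preserved under disjoint unions). Each one-world frame has |W|=1≤6, but the union has |W|=7.
So the class is not modally definable.

Not modally definable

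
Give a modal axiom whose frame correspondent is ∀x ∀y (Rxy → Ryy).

□(□s → s)

The condition is shift-reflexivity. The T□ schema □(□s → s) defines it.
Suppose □(□s→s) is valid. Take Rxy and set V(s)={w : Ryw}. Then at y, □s holds; since □(□s→s) at x, □s→s at y, so s at y, i.e. Ryy.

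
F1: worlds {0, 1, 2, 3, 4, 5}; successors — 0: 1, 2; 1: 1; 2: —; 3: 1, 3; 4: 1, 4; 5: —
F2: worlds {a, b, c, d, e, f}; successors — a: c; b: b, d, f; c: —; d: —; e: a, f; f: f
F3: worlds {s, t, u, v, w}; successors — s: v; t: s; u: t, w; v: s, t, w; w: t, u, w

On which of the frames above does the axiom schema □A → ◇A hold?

F3

This is the axiom for seriality; its first-order frame correspondent is ∀x ∃y Rxy.
F1: fails — world 2 has no successor.
F2: fails — world c has no successor.
F3: holds.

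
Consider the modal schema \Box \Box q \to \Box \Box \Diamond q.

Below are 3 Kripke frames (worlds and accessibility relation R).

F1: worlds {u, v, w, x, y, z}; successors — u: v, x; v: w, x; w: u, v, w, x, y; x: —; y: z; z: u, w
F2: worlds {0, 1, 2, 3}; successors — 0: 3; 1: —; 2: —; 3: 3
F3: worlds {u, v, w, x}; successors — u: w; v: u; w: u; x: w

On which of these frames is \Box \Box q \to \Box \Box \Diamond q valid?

F2

Frame correspondent (Sahlqvist): \forall x \forall z (x R^2 z \to \exists w (x R^2 w \wedge zRw)) — i.e. a generalized confluence (Geach) condition.
F1: fails — uR²x but no t with uR²t and xRt.
F2: ✓.
F3: fails — uR²u but no t with uR²t and uRt.
Valid on: F2.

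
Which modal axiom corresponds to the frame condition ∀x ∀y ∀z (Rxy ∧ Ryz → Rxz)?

This is transitivity; the standard corresponding axiom is 4: □ψ → □□ψ.
Suppose □ψ→□□ψ is valid. Take Rxy, Ryz and set V(ψ)={w : Rxw}. Then □ψ at x, so □□ψ at x, so □ψ at y, so ψ at z, i.e. Rxz.

□ψ → □□ψ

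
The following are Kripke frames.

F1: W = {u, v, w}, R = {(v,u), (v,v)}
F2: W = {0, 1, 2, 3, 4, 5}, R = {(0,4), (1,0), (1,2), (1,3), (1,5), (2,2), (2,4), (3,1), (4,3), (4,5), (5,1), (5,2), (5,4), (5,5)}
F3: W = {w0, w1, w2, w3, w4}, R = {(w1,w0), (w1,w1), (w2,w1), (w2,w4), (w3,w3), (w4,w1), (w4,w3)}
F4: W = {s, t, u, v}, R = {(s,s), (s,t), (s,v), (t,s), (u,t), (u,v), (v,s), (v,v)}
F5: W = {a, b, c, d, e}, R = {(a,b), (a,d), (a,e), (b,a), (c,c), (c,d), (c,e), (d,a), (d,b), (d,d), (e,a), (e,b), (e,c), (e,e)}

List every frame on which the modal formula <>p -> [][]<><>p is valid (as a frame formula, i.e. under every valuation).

F4

This is the axiom for a generalized confluence (Geach) condition; its first-order frame correspondent is forall x forall y forall z ((xRy & x R^2 z) -> exists w (y = w & z R^2 w)).
F1: fails — vRu, vR²u but no t with u=t and uR²t.
F2: fails — 0R4, 0R²3 but no w with 4=w and 3R²w.
F3: fails — w1Rw0, w1R²w0 but no w with w0=w and w0R²w.
F4: condition met.
F5: fails — bRa, bR²b but no w with a=w and bR²w.
Valid on: F4.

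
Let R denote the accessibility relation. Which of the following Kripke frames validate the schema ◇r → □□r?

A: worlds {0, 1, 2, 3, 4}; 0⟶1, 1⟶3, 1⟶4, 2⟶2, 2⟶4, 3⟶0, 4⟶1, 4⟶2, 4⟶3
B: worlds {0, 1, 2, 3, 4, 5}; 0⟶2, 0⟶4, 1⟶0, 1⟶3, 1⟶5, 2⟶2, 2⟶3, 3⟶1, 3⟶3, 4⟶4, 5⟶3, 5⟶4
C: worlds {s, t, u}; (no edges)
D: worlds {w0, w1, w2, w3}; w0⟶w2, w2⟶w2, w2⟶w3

Frame correspondent (Sahlqvist): ∀x ∀y ∀z ((xRy ∧ xR²z) → ∃w (y = w ∧ z = w)) — i.e. a generalized confluence (Geach) condition.
A: fails — 0R1, 0R²3 but 1 ≠ 3.
B: fails — 0R2, 0R²3 but 2 ≠ 3.
C: ✓.
D: fails — w0Rw2, w0R²w3 but w2 ≠ w3.

C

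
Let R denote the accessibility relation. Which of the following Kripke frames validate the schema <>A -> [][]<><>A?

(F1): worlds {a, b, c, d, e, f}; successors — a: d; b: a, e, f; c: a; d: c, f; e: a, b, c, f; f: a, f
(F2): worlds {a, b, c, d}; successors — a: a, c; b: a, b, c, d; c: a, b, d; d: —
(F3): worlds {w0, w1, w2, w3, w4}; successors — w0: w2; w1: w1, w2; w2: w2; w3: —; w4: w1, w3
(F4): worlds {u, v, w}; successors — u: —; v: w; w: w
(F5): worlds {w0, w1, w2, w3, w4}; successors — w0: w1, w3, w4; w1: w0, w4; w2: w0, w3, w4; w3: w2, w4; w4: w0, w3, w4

The schema corresponds to a generalized confluence (Geach) condition: forall x forall y forall z ((xRy & x R^2 z) -> exists w (y = w & z R^2 w)).
(F1): fails — bRa, bR²a but no w with a=w and aR²w.
(F2): fails — aRa, aR²d but no w with a=w and dR²w.
(F3): fails — w1Rw1, w1R²w2 but no w with w1=w and w2R²w.
(F4): condition met.
(F5): fails — w0Rw1, w0R²w0 but no w with w1=w and w0R²w.

(F4)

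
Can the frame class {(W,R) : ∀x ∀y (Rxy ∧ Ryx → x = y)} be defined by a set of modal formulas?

Any modally definable frame class is closed under surjective bounded morphisms.
The 6-cycle (worlds s,t,u,v,w,x with s→t→u→v→w→x→s) is antisymmetric. Sending even-indexed worlds to a and odd-indexed worlds to b is a surjective bounded morphism onto the two-world frame with a↔b, which is not antisymmetric.
So no modal formula (or set of formulas) defines exactly the antisymmetric frames.

No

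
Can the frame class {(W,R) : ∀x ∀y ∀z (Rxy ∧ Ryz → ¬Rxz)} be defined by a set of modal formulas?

No — not modally definable

Modal frame validity is preserved under surjective bounded morphisms.
The 5-cycle (worlds a,b,c,d,e with a→b→c→d→e→a) is intransitive. Mapping every world to a single reflexive point • is a surjective bounded morphism; the reflexive point is not intransitive (R••∧R•• but R••).
So no modal formula (or set of formulas) defines exactly the intransitive frames.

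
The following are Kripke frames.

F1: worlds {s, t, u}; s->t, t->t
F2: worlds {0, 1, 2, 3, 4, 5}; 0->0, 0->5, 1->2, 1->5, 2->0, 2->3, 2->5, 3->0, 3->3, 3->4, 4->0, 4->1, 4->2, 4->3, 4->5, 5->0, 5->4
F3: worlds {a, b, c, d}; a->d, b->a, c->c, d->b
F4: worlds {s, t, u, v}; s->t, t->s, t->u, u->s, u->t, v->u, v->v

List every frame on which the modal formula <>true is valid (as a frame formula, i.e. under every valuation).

This is the axiom for seriality; its first-order frame correspondent is forall x exists y Rxy.
F1: fails — world u has no successor.
F2: ✓.
F3: ✓.
F4: ✓.
Valid on: F2, F3, F4.

F2, F3, F4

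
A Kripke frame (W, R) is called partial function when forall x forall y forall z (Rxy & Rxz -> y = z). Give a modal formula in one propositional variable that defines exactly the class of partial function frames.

The condition is partial functionality. The CD schema ◇q → □q defines it.
Suppose ◇q→□q is valid. Take Rxy, Rxz and set V(q)={y}. Then ◇q at x, so □q at x, so q at z, i.e. z=y.

◇q → □q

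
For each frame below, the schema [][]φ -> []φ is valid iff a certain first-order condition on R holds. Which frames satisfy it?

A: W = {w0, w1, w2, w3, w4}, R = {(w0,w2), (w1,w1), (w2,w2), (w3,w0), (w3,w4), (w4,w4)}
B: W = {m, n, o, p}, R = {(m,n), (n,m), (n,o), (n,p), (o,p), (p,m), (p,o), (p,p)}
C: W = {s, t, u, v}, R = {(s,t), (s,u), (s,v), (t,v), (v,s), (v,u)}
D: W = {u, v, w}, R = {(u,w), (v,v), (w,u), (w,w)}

Frame correspondent (Sahlqvist): forall x forall y (Rxy -> exists z (Rxz & Rzy)) — i.e. density.
A: fails — Rw3w0 but no z with Rw3z and Rzw0.
B: fails — Rmn but no z with Rmz and Rzn.
C: fails — Rtv but no z with Rtz and Rzv.
D: holds.
Valid on: D.

D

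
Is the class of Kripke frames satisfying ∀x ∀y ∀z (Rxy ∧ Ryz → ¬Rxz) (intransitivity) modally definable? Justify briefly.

Modal frame validity is preserved under surjective bounded morphisms.
The 5-cycle (worlds s,t,u,v,w with s→t→u→v→w→s) is intransitive. Mapping every world to a single reflexive point • is a surjective bounded morphism; the reflexive point is not intransitive (R••∧R•• but R••).
Hence intransitivity is not modally definable.

No — not modally definable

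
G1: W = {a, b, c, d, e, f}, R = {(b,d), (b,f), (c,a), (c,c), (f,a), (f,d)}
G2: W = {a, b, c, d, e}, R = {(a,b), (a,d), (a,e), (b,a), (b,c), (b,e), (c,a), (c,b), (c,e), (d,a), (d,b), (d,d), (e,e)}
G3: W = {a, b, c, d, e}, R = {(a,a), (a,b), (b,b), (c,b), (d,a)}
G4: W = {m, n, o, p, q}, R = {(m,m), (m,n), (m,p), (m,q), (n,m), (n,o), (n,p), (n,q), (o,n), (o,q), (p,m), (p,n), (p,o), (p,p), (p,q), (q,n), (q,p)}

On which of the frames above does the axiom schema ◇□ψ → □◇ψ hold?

G3, G4

The schema corresponds to convergence: ∀x ∀y ∀z (Rxy ∧ Rxz → ∃w (Ryw ∧ Rzw)).
G1: fails — Rbf and Rbd but f and d have no common successor.
G2: fails — Rae and Rad but e and d have no common successor.
G3: ✓.
G4: ✓.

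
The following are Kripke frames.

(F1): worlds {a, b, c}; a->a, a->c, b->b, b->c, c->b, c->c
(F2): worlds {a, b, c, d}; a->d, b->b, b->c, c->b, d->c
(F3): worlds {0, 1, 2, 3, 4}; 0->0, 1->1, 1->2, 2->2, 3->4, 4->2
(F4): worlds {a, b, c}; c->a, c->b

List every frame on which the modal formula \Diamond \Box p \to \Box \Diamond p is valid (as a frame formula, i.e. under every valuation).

(F1), (F2), (F3)

This is the axiom for convergence; its first-order frame correspondent is \forall x \forall y \forall z (Rxy \wedge Rxz \to \exists w (Ryw \wedge Rzw)).
(F1): ✓.
(F2): ✓.
(F3): ✓.
(F4): fails — Rca and Rca but a and a have no common successor.
Valid on: (F1), (F2), (F3).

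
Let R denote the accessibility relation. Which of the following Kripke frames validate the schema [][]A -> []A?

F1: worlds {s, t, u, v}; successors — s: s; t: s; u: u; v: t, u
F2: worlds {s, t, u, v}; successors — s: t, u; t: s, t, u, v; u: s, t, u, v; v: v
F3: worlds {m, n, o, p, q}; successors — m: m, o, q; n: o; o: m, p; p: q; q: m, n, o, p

F2

The schema corresponds to density: forall x forall y (Rxy -> exists z (Rxz & Rzy)).
F1: fails — Rvt but no z with Rvz and Rzt.
F2: satisfies the condition.
F3: fails — Rop but no z with Roz and Rzp.
Valid on: F2.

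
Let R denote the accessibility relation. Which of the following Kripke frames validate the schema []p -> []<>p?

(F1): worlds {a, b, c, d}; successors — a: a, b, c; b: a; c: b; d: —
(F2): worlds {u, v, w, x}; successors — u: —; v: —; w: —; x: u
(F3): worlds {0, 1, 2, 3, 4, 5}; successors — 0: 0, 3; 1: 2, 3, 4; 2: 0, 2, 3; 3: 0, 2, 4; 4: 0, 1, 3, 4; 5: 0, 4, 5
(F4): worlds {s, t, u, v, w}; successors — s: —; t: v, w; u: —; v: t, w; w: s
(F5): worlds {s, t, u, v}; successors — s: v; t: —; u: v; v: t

(F3)

The schema corresponds to a generalized confluence (Geach) condition: forall x forall z (xRz -> exists w (xRw & zRw)).
(F1): fails — cRb but no w with cRw and bRw.
(F2): fails — xRu but no t with xRt and uRt.
(F3): condition met.
(F4): fails — tRw but no w* with tRw* and wRw*.
(F5): fails — sRv but no w with sRw and vRw.
Valid on: (F3).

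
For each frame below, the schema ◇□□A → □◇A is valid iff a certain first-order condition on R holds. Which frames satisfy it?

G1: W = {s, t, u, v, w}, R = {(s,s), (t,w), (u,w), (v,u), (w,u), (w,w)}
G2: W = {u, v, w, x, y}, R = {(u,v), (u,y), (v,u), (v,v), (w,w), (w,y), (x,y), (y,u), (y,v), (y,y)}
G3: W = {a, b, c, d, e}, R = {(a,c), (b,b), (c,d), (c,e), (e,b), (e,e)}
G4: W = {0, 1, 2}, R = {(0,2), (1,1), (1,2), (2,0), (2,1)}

The schema corresponds to a generalized confluence (Geach) condition: ∀x ∀y ∀z ((xRy ∧ xRz) → ∃w (yR²w ∧ zRw)).
G1: satisfies the condition.
G2: satisfies the condition.
G3: fails — cRd, cRd but no w with dR²w and dRw.
G4: fails — 2R0, 2R0 but no w with 0R²w and 0Rw.
Valid on: G1, G2.

G1, G2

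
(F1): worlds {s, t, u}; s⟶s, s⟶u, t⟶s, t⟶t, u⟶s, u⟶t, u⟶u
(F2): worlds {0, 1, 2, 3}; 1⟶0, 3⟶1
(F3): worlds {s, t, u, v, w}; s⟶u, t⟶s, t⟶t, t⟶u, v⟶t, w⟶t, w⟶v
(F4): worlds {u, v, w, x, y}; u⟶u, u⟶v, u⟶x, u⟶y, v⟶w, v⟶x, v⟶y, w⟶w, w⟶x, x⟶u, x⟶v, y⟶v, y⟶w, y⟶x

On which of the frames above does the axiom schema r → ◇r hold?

(F1)

The schema corresponds to reflexivity: ∀x Rxx.
(F1): satisfies the condition.
(F2): fails — world 0 does not see itself.
(F3): fails — world s does not see itself.
(F4): fails — world v does not see itself.
Valid on: (F1).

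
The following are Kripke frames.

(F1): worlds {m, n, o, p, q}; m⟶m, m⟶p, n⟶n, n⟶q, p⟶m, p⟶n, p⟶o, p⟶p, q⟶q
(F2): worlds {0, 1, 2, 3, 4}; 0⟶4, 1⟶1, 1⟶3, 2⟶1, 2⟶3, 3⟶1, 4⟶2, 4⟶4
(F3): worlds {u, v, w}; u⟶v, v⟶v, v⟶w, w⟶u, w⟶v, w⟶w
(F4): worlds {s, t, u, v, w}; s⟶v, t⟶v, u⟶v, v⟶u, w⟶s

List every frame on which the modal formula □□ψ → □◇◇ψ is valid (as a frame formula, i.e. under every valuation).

Frame correspondent (Sahlqvist): ∀x ∀z (xRz → ∃w (xR²w ∧ zR²w)) — i.e. a generalized confluence (Geach) condition.
(F1): fails — pRo but no w with pR²w and oR²w.
(F2): condition met.
(F3): condition met.
(F4): fails — sRv but no w* with sR²w* and vR²w*.
Valid on: (F2), (F3).

(F2), (F3)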